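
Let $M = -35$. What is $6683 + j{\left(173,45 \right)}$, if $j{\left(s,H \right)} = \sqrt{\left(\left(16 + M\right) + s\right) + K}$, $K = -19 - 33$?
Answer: $6683 + \sqrt{102} \approx 6693.1$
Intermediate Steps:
$K = -52$ ($K = -19 - 33 = -52$)
$j{\left(s,H \right)} = \sqrt{-71 + s}$ ($j{\left(s,H \right)} = \sqrt{\left(\left(16 - 35\right) + s\right) - 52} = \sqrt{\left(-19 + s\right) - 52} = \sqrt{-71 + s}$)
$6683 + j{\left(173,45 \right)} = 6683 + \sqrt{-71 + 173} = 6683 + \sqrt{102}$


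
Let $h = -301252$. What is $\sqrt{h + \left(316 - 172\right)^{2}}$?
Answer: $2 i \sqrt{70129} \approx 529.64 i$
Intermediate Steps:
$\sqrt{h + \left(316 - 172\right)^{2}} = \sqrt{-301252 + \left(316 - 172\right)^{2}} = \sqrt{-301252 + 144^{2}} = \sqrt{-301252 + 20736} = \sqrt{-280516} = 2 i \sqrt{70129}$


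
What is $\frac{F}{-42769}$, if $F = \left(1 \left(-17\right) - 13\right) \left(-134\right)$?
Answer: $- \frac{4020}{42769} \approx -0.093993$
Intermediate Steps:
$F = 4020$ ($F = \left(-17 - 13\right) \left(-134\right) = \left(-30\right) \left(-134\right) = 4020$)
$\frac{F}{-42769} = \frac{4020}{-42769} = 4020 \left(- \frac{1}{42769}\right) = - \frac{4020}{42769}$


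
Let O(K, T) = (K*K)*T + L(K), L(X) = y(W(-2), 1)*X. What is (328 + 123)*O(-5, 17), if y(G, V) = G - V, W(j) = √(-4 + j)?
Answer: 193930 - 2255*I*√6 ≈ 1.9393e+5 - 5523.6*I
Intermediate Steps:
L(X) = X*(-1 + I*√6) (L(X) = (√(-4 - 2) - 1*1)*X = (√(-6) - 1)*X = (I*√6 - 1)*X = (-1 + I*√6)*X = X*(-1 + I*√6))
O(K, T) = K*(-1 + I*√6) + T*K² (O(K, T) = (K*K)*T + K*(-1 + I*√6) = K²*T + K*(-1 + I*√6) = T*K² + K*(-1 + I*√6) = K*(-1 + I*√6) + T*K²)
(328 + 123)*O(-5, 17) = (328 + 123)*(-5*(-1 + I*√6 - 5*17)) = 451*(-5*(-1 + I*√6 - 85)) = 451*(-5*(-86 + I*√6)) = 451*(430 - 5*I*√6) = 193930 - 2255*I*√6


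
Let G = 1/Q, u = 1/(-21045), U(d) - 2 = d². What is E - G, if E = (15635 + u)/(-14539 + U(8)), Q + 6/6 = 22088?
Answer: -7267779568223/6727353102795 ≈ -1.0803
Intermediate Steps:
Q = 22087 (Q = -1 + 22088 = 22087)
U(d) = 2 + d²
u = -1/21045 ≈ -4.7517e-5
E = -329038574/304584285 (E = (15635 - 1/21045)/(-14539 + (2 + 8²)) = 329038574/(21045*(-14539 + (2 + 64))) = 329038574/(21045*(-14539 + 66)) = (329038574/21045)/(-14473) = (329038574/21045)*(-1/14473) = -329038574/304584285 ≈ -1.0803)
G = 1/22087 ≈ 4.5275e-5
E - G = -329038574/304584285 - 1*1/22087 = -329038574/304584285 - 1/22087 = -7267779568223/6727353102795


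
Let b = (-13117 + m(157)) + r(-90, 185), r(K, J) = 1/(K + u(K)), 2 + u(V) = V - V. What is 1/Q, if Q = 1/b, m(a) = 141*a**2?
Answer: 318540063/92 ≈ 3.4624e+6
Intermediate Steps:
u(V) = -2 (u(V) = -2 + (V - V) = -2 + 0 = -2)
r(K, J) = 1/(-2 + K) (r(K, J) = 1/(K - 2) = 1/(-2 + K))
b = 318540063/92 (b = (-13117 + 141*157**2) + 1/(-2 - 90) = (-13117 + 141*24649) + 1/(-92) = (-13117 + 3475509) - 1/92 = 3462392 - 1/92 = 318540063/92 ≈ 3.4624e+6)
Q = 92/318540063 (Q = 1/(318540063/92) = 92/318540063 ≈ 2.8882e-7)
1/Q = 1/(92/318540063) = 318540063/92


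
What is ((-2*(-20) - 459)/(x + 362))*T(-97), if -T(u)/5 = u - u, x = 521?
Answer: 0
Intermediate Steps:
T(u) = 0 (T(u) = -5*(u - u) = -5*0 = 0)
((-2*(-20) - 459)/(x + 362))*T(-97) = ((-2*(-20) - 459)/(521 + 362))*0 = ((40 - 459)/883)*0 = -419*1/883*0 = -419/883*0 = 0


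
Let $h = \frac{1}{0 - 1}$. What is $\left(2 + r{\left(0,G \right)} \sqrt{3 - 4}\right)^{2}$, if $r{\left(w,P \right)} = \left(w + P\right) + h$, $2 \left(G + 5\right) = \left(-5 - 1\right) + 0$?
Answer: $\left(2 - 9 i\right)^{2} \approx -77.0 - 36.0 i$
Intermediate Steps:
$G = -8$ ($G = -5 + \frac{\left(-5 - 1\right) + 0}{2} = -5 + \frac{-6 + 0}{2} = -5 + \frac{1}{2} \left(-6\right) = -5 - 3 = -8$)
$h = -1$ ($h = \frac{1}{-1} = -1$)
$r{\left(w,P \right)} = -1 + P + w$ ($r{\left(w,P \right)} = \left(w + P\right) - 1 = \left(P + w\right) - 1 = -1 + P + w$)
$\left(2 + r{\left(0,G \right)} \sqrt{3 - 4}\right)^{2} = \left(2 + \left(-1 - 8 + 0\right) \sqrt{3 - 4}\right)^{2} = \left(2 - 9 \sqrt{-1}\right)^{2} = \left(2 - 9 i\right)^{2}$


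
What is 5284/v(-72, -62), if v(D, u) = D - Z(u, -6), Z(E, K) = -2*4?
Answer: -1321/16 ≈ -82.563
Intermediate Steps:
Z(E, K) = -8
v(D, u) = 8 + D (v(D, u) = D - 1*(-8) = D + 8 = 8 + D)
5284/v(-72, -62) = 5284/(8 - 72) = 5284/(-64) = 5284*(-1/64) = -1321/16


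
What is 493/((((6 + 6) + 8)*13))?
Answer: 493/260 ≈ 1.8962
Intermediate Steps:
493/((((6 + 6) + 8)*13)) = 493/(((12 + 8)*13)) = 493/((20*13)) = 493/260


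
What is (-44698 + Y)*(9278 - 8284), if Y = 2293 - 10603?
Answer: -52689952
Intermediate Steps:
Y = -8310
(-44698 + Y)*(9278 - 8284) = (-44698 - 8310)*(9278 - 8284) = -53008*994 = -52689952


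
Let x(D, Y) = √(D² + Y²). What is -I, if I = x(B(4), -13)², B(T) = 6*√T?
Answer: -313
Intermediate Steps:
I = 313 (I = (√((6*√4)² + (-13)²))² = (√((6*2)² + 169))² = (√(12² + 169))² = (√(144 + 169))² = (√313)² = 313)
-I = -1*313 = -313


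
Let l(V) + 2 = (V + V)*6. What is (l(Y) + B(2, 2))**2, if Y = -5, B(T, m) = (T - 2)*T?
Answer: 3844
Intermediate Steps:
B(T, m) = T*(-2 + T) (B(T, m) = (-2 + T)*T = T*(-2 + T))
l(V) = -2 + 12*V (l(V) = -2 + (V + V)*6 = -2 + (2*V)*6 = -2 + 12*V)
(l(Y) + B(2, 2))**2 = ((-2 + 12*(-5)) + 2*(-2 + 2))**2 = ((-2 - 60) + 2*0)**2 = (-62 + 0)**2 = (-62)**2 = 3844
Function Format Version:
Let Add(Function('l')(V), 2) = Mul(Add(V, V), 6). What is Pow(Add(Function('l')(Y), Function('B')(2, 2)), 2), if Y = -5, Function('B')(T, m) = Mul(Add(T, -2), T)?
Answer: 3844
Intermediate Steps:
Function('B')(T, m) = Mul(T, Add(-2, T)) (Function('B')(T, m) = Mul(Add(-2, T), T) = Mul(T, Add(-2, T)))
Function('l')(V) = Add(-2, Mul(12, V)) (Function('l')(V) = Add(-2, Mul(Add(V, V), 6)) = Add(-2, Mul(Mul(2, V), 6)) = Add(-2, Mul(12, V)))
Pow(Add(Function('l')(Y), Function('B')(2, 2)), 2) = Pow(Add(Add(-2, Mul(12, -5)), Mul(2, Add(-2, 2))), 2) = Pow(Add(Add(-2, -60), Mul(2, 0)), 2) = Pow(Add(-62, 0), 2) = Pow(-62, 2) = 3844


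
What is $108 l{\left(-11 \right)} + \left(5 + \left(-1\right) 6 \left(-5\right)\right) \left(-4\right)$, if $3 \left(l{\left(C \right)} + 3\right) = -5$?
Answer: $-644$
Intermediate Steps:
$l{\left(C \right)} = - \frac{14}{3}$ ($l{\left(C \right)} = -3 + \frac{1}{3} \left(-5\right) = -3 - \frac{5}{3} = - \frac{14}{3}$)
$108 l{\left(-11 \right)} + \left(5 + \left(-1\right) 6 \left(-5\right)\right) \left(-4\right) = 108 \left(- \frac{14}{3}\right) + \left(5 + \left(-1\right) 6 \left(-5\right)\right) \left(-4\right) = -504 + \left(5 - -30\right) \left(-4\right) = -504 + \left(5 + 30\right) \left(-4\right) = -504 + 35 \left(-4\right) = -504 - 140 = -644$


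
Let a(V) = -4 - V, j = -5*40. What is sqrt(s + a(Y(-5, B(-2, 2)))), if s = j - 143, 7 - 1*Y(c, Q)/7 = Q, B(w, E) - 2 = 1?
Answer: 5*I*sqrt(15) ≈ 19.365*I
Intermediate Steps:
B(w, E) = 3 (B(w, E) = 2 + 1 = 3)
Y(c, Q) = 49 - 7*Q
j = -200
s = -343 (s = -200 - 143 = -343)
sqrt(s + a(Y(-5, B(-2, 2)))) = sqrt(-343 + (-4 - (49 - 7*3))) = sqrt(-343 + (-4 - (49 - 21))) = sqrt(-343 + (-4 - 1*28)) = sqrt(-343 + (-4 - 28)) = sqrt(-343 - 32) = sqrt(-375) = 5*I*sqrt(15)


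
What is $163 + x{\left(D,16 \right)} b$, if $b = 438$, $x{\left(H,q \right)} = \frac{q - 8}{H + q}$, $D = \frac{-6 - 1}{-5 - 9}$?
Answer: $\frac{4129}{11} \approx 375.36$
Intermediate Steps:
$D = \frac{1}{2}$ ($D = - \frac{7}{-14} = \left(-7\right) \left(- \frac{1}{14}\right) = \frac{1}{2} \approx 0.5$)
$x{\left(H,q \right)} = \frac{-8 + q}{H + q}$
$163 + x{\left(D,16 \right)} b = 163 + \frac{-8 + 16}{\frac{1}{2} + 16} \cdot 438 = 163 + \frac{1}{\frac{33}{2}} \cdot 8 \cdot 438 = 163 + \frac{2}{33} \cdot 8 \cdot 438 = 163 + \frac{16}{33} \cdot 438 = 163 + \frac{2336}{11} = \frac{4129}{11}$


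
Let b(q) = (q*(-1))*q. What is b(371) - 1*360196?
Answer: -497837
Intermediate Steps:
b(q) = -q² (b(q) = (-q)*q = -q²)
b(371) - 1*360196 = -1*371² - 1*360196 = -1*137641 - 360196 = -137641 - 360196 = -497837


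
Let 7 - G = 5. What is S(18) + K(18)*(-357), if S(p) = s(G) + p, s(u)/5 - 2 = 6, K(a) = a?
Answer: -6368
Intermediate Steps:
G = 2 (G = 7 - 1*5 = 7 - 5 = 2)
s(u) = 40 (s(u) = 10 + 5*6 = 10 + 30 = 40)
S(p) = 40 + p
S(18) + K(18)*(-357) = (40 + 18) + 18*(-357) = 58 - 6426 = -6368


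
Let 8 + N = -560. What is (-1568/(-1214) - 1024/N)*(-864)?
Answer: -115223040/43097 ≈ -2673.6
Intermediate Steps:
N = -568 (N = -8 - 560 = -568)
(-1568/(-1214) - 1024/N)*(-864) = (-1568/(-1214) - 1024/(-568))*(-864) = (-1568*(-1/1214) - 1024*(-1/568))*(-864) = (784/607 + 128/71)*(-864) = (133360/43097)*(-864) = -115223040/43097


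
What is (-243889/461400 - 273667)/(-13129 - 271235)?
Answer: 126270197689/131205549600 ≈ 0.96238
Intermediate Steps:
(-243889/461400 - 273667)/(-13129 - 271235) = (-243889*1/461400 - 273667)/(-284364) = (-243889/461400 - 273667)*(-1/284364) = -126270197689/461400*(-1/284364) = 126270197689/131205549600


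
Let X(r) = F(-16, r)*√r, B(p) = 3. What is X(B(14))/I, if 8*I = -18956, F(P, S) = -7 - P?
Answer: -18*√3/4739 ≈ -0.0065788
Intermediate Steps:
I = -4739/2 (I = (⅛)*(-18956) = -4739/2 ≈ -2369.5)
X(r) = 9*√r (X(r) = (-7 - 1*(-16))*√r = (-7 + 16)*√r = 9*√r)
X(B(14))/I = (9*√3)/(-4739/2) = (9*√3)*(-2/4739) = -18*√3/4739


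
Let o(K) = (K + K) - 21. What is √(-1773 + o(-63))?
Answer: 8*I*√30 ≈ 43.818*I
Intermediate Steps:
o(K) = -21 + 2*K (o(K) = 2*K - 21 = -21 + 2*K)
√(-1773 + o(-63)) = √(-1773 + (-21 + 2*(-63))) = √(-1773 + (-21 - 126)) = √(-1773 - 147) = √(-1920) = 8*I*√30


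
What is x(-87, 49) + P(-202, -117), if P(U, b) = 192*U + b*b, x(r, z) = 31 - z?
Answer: -25113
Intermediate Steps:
P(U, b) = b**2 + 192*U (P(U, b) = 192*U + b**2 = b**2 + 192*U)
x(-87, 49) + P(-202, -117) = (31 - 1*49) + ((-117)**2 + 192*(-202)) = (31 - 49) + (13689 - 38784) = -18 - 25095 = -25113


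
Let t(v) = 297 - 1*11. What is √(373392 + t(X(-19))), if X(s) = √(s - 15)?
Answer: √373678 ≈ 611.29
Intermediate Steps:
X(s) = √(-15 + s)
t(v) = 286 (t(v) = 297 - 11 = 286)
√(373392 + t(X(-19))) = √(373392 + 286) = √373678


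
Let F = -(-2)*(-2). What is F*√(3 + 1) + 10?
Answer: 2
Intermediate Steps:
F = -4 (F = -2*2 = -4)
F*√(3 + 1) + 10 = -4*√(3 + 1) + 10 = -4*√4 + 10 = -4*2 + 10 = -8 + 10 = 2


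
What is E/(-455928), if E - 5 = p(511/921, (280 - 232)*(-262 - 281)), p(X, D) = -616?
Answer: 611/455928 ≈ 0.0013401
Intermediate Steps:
E = -611 (E = 5 - 616 = -611)
E/(-455928) = -611/(-455928) = -611*(-1/455928) = 611/455928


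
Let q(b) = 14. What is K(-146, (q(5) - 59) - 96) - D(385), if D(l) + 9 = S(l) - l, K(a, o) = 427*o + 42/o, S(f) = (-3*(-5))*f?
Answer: -3082650/47 ≈ -65588.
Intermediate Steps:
S(f) = 15*f
K(a, o) = 42/o + 427*o
D(l) = -9 + 14*l (D(l) = -9 + (15*l - l) = -9 + 14*l)
K(-146, (q(5) - 59) - 96) - D(385) = (42/((14 - 59) - 96) + 427*((14 - 59) - 96)) - (-9 + 14*385) = (42/(-45 - 96) + 427*(-45 - 96)) - (-9 + 5390) = (42/(-141) + 427*(-141)) - 1*5381 = (42*(-1/141) - 60207) - 5381 = (-14/47 - 60207) - 5381 = -2829743/47 - 5381 = -3082650/47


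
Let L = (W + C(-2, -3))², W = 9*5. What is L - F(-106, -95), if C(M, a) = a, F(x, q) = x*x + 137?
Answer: -9609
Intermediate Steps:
F(x, q) = 137 + x² (F(x, q) = x² + 137 = 137 + x²)
W = 45
L = 1764 (L = (45 - 3)² = 42² = 1764)
L - F(-106, -95) = 1764 - (137 + (-106)²) = 1764 - (137 + 11236) = 1764 - 1*11373 = 1764 - 11373 = -9609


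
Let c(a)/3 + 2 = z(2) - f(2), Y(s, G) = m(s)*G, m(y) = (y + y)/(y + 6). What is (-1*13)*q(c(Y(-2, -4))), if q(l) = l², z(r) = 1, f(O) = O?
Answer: -1053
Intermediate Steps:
m(y) = 2*y/(6 + y) (m(y) = (2*y)/(6 + y) = 2*y/(6 + y))
Y(s, G) = 2*G*s/(6 + s) (Y(s, G) = (2*s/(6 + s))*G = 2*G*s/(6 + s))
c(a) = -9 (c(a) = -6 + 3*(1 - 1*2) = -6 + 3*(1 - 2) = -6 + 3*(-1) = -6 - 3 = -9)
(-1*13)*q(c(Y(-2, -4))) = -1*13*(-9)² = -13*81 = -1053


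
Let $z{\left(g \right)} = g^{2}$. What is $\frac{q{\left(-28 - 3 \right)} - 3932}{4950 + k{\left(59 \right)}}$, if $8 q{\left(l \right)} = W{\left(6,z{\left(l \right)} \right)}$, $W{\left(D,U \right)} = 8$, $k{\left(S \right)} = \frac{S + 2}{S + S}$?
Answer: $- \frac{463858}{584161} \approx -0.79406$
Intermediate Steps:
$k{\left(S \right)} = \frac{2 + S}{2 S}$
$q{\left(l \right)} = 1$ ($q{\left(l \right)} = \frac{1}{8} \cdot 8 = 1$)
$\frac{q{\left(-28 - 3 \right)} - 3932}{4950 + k{\left(59 \right)}} = \frac{1 - 3932}{4950 + \frac{2 + 59}{2 \cdot 59}} = - \frac{3931}{4950 + \frac{1}{2} \cdot \frac{1}{59} \cdot 61} = - \frac{3931}{4950 + \frac{61}{118}} = - \frac{3931}{\frac{584161}{118}} = \left(-3931\right) \frac{118}{584161} = - \frac{463858}{584161}$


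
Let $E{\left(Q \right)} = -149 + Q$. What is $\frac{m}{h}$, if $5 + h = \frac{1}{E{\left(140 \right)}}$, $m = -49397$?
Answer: $\frac{444573}{46} \approx 9664.6$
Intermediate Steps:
$h = - \frac{46}{9}$ ($h = -5 + \frac{1}{-149 + 140} = -5 + \frac{1}{-9} = -5 - \frac{1}{9} = - \frac{46}{9} \approx -5.1111$)
$\frac{m}{h} = - \frac{49397}{- \frac{46}{9}} = \left(-49397\right) \left(- \frac{9}{46}\right) = \frac{444573}{46}$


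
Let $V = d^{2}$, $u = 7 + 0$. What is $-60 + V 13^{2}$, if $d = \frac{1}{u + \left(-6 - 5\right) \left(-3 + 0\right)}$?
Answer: $- \frac{95831}{1600} \approx -59.894$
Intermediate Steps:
$u = 7$
$d = \frac{1}{40}$ ($d = \frac{1}{7 + \left(-6 - 5\right) \left(-3 + 0\right)} = \frac{1}{7 - -33} = \frac{1}{7 + 33} = \frac{1}{40} \approx 0.025$)
$V = \frac{1}{1600}$ ($V = \left(\frac{1}{40}\right)^{2} = \frac{1}{1600} \approx 0.000625$)
$-60 + V 13^{2} = -60 + \frac{13^{2}}{1600} = -60 + \frac{1}{1600} \cdot 169 = -60 + \frac{169}{1600} = - \frac{95831}{1600}$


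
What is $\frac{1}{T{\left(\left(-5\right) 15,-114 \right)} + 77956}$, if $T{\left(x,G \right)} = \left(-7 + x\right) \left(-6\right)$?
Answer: $\frac{1}{78448} \approx 1.2747 \cdot 10^{-5}$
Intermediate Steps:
$T{\left(x,G \right)} = 42 - 6 x$
$\frac{1}{T{\left(\left(-5\right) 15,-114 \right)} + 77956} = \frac{1}{\left(42 - 6 \left(\left(-5\right) 15\right)\right) + 77956} = \frac{1}{\left(42 - -450\right) + 77956} = \frac{1}{\left(42 + 450\right) + 77956} = \frac{1}{492 + 77956} = \frac{1}{78448}$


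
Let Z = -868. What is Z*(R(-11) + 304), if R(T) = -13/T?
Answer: -2913876/11 ≈ -2.6490e+5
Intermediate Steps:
Z*(R(-11) + 304) = -868*(-13/(-11) + 304) = -868*(-13*(-1/11) + 304) = -868*(13/11 + 304) = -868*3357/11 = -2913876/11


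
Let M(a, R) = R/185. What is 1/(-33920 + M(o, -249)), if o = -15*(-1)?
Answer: -185/6275449 ≈ -2.9480e-5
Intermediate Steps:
o = 15
M(a, R) = R/185 (M(a, R) = R*(1/185) = R/185)
1/(-33920 + M(o, -249)) = 1/(-33920 + (1/185)*(-249)) = 1/(-33920 - 249/185) = 1/(-6275449/185) = -185/6275449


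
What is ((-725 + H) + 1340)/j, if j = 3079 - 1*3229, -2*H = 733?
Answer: -497/300 ≈ -1.6567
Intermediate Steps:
H = -733/2 (H = -½*733 = -733/2 ≈ -366.50)
j = -150 (j = 3079 - 3229 = -150)
((-725 + H) + 1340)/j = ((-725 - 733/2) + 1340)/(-150) = (-2183/2 + 1340)*(-1/150) = (497/2)*(-1/150) = -497/300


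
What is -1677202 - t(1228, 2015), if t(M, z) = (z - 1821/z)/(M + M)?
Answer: -2075052101021/1237210 ≈ -1.6772e+6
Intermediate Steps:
t(M, z) = (z - 1821/z)/(2*M) (t(M, z) = (z - 1821/z)/((2*M)) = (z - 1821/z)*(1/(2*M)) = (z - 1821/z)/(2*M))
-1677202 - t(1228, 2015) = -1677202 - (-1821 + 2015²)/(2*1228*2015) = -1677202 - (-1821 + 4060225)/(2*1228*2015) = -1677202 - 4058404/(2*1228*2015) = -1677202 - 1*1014601/1237210 = -1677202 - 1014601/1237210 = -2075052101021/1237210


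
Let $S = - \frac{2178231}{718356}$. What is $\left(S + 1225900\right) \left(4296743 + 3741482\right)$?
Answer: $\frac{2359568545334636675}{239452} \approx 9.854 \cdot 10^{12}$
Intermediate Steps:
$S = - \frac{726077}{239452}$ ($S = \left(-2178231\right) \frac{1}{718356} = - \frac{726077}{239452} \approx -3.0322$)
$\left(S + 1225900\right) \left(4296743 + 3741482\right) = \left(- \frac{726077}{239452} + 1225900\right) \left(4296743 + 3741482\right) = \frac{293543480723}{239452} \cdot 8038225 = \frac{2359568545334636675}{239452}$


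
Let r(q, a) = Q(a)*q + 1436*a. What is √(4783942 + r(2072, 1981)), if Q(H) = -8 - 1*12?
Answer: √7587218 ≈ 2754.5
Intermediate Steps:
Q(H) = -20 (Q(H) = -8 - 12 = -20)
r(q, a) = -20*q + 1436*a
√(4783942 + r(2072, 1981)) = √(4783942 + (-20*2072 + 1436*1981)) = √(4783942 + (-41440 + 2844716)) = √(4783942 + 2803276) = √7587218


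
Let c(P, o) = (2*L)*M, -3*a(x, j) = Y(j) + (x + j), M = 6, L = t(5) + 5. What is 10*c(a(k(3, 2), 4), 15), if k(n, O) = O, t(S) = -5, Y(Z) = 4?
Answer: 0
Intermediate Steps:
L = 0 (L = -5 + 5 = 0)
a(x, j) = -4/3 - j/3 - x/3 (a(x, j) = -(4 + (x + j))/3 = -(4 + (j + x))/3 = -(4 + j + x)/3 = -4/3 - j/3 - x/3)
c(P, o) = 0 (c(P, o) = (2*0)*6 = 0*6 = 0)
10*c(a(k(3, 2), 4), 15) = 10*0 = 0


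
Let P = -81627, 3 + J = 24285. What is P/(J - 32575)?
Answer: 81627/8293 ≈ 9.8429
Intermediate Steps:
J = 24282 (J = -3 + 24285 = 24282)
P/(J - 32575) = -81627/(24282 - 32575) = -81627/(-8293) = -81627*(-1/8293) = 81627/8293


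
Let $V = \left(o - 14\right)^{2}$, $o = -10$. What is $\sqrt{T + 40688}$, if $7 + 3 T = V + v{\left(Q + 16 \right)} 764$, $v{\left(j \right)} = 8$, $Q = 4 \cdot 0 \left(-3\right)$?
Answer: $\sqrt{42915} \approx 207.16$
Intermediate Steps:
$Q = 0$ ($Q = 0 \left(-3\right) = 0$)
$V = 576$ ($V = \left(-10 - 14\right)^{2} = \left(-24\right)^{2} = 576$)
$T = 2227$ ($T = - \frac{7}{3} + \frac{576 + 8 \cdot 764}{3} = - \frac{7}{3} + \frac{576 + 6112}{3} = - \frac{7}{3} + \frac{1}{3} \cdot 6688 = - \frac{7}{3} + \frac{6688}{3} = 2227$)
$\sqrt{T + 40688} = \sqrt{2227 + 40688} = \sqrt{42915}$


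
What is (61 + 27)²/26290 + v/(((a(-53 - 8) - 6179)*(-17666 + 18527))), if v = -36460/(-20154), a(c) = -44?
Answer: 19005372088462/64521152496045 ≈ 0.29456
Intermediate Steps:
v = 18230/10077 (v = -36460*(-1/20154) = 18230/10077 ≈ 1.8091)
(61 + 27)²/26290 + v/(((a(-53 - 8) - 6179)*(-17666 + 18527))) = (61 + 27)²/26290 + 18230/(10077*(((-44 - 6179)*(-17666 + 18527)))) = 88²*(1/26290) + 18230/(10077*((-6223*861))) = 7744*(1/26290) + (18230/10077)/(-5358003) = 352/1195 + (18230/10077)*(-1/5358003) = 352/1195 - 18230/53992596231 = 19005372088462/64521152496045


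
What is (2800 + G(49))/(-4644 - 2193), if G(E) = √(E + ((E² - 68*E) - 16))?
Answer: -2800/6837 - I*√898/6837 ≈ -0.40954 - 0.004383*I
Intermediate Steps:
G(E) = √(-16 + E² - 67*E) (G(E) = √(E + (-16 + E² - 68*E)) = √(-16 + E² - 67*E))
(2800 + G(49))/(-4644 - 2193) = (2800 + √(-16 + 49² - 67*49))/(-4644 - 2193) = (2800 + √(-16 + 2401 - 3283))/(-6837) = (2800 + √(-898))*(-1/6837) = (2800 + I*√898)*(-1/6837) = -2800/6837 - I*√898/6837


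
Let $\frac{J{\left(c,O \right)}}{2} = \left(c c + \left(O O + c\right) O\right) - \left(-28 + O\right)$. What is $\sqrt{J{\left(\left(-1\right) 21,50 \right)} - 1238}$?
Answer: $150 \sqrt{11} \approx 497.49$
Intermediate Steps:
$J{\left(c,O \right)} = 56 - 2 O + 2 c^{2} + 2 O \left(c + O^{2}\right)$ ($J{\left(c,O \right)} = 2 \left(\left(c c + \left(O O + c\right) O\right) - \left(-28 + O\right)\right) = 2 \left(\left(c^{2} + \left(O^{2} + c\right) O\right) - \left(-28 + O\right)\right) = 2 \left(\left(c^{2} + \left(c + O^{2}\right) O\right) - \left(-28 + O\right)\right) = 2 \left(\left(c^{2} + O \left(c + O^{2}\right)\right) - \left(-28 + O\right)\right) = 2 \left(28 + c^{2} - O + O \left(c + O^{2}\right)\right) = 56 - 2 O + 2 c^{2} + 2 O \left(c + O^{2}\right)$)
$\sqrt{J{\left(\left(-1\right) 21,50 \right)} - 1238} = \sqrt{\left(56 - 100 + 2 \cdot 50^{3} + 2 \left(\left(-1\right) 21\right)^{2} + 2 \cdot 50 \left(\left(-1\right) 21\right)\right) - 1238} = \sqrt{\left(56 - 100 + 2 \cdot 125000 + 2 \left(-21\right)^{2} + 2 \cdot 50 \left(-21\right)\right) - 1238} = \sqrt{\left(56 - 100 + 250000 + 2 \cdot 441 - 2100\right) - 1238} = \sqrt{\left(56 - 100 + 250000 + 882 - 2100\right) - 1238} = \sqrt{248738 - 1238} = \sqrt{247500} = 150 \sqrt{11}$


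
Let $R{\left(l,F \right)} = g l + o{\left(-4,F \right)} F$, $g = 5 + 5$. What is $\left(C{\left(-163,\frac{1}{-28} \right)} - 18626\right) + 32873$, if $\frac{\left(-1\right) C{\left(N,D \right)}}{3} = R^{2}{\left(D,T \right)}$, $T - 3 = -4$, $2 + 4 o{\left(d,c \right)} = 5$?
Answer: $\frac{11166765}{784} \approx 14243.0$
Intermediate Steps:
$o{\left(d,c \right)} = \frac{3}{4}$ ($o{\left(d,c \right)} = - \frac{1}{2} + \frac{1}{4} \cdot 5 = - \frac{1}{2} + \frac{5}{4} = \frac{3}{4}$)
$g = 10$
$T = -1$ ($T = 3 - 4 = -1$)
$R{\left(l,F \right)} = 10 l + \frac{3 F}{4}$
$C{\left(N,D \right)} = - 3 \left(- \frac{3}{4} + 10 D\right)^{2}$ ($C{\left(N,D \right)} = - 3 \left(10 D + \frac{3}{4} \left(-1\right)\right)^{2} = - 3 \left(10 D - \frac{3}{4}\right)^{2} = - 3 \left(- \frac{3}{4} + 10 D\right)^{2}$)
$\left(C{\left(-163,\frac{1}{-28} \right)} - 18626\right) + 32873 = \left(- \frac{3 \left(-3 + \frac{40}{-28}\right)^{2}}{16} - 18626\right) + 32873 = \left(- \frac{3 \left(-3 + 40 \left(- \frac{1}{28}\right)\right)^{2}}{16} - 18626\right) + 32873 = \left(- \frac{3 \left(-3 - \frac{10}{7}\right)^{2}}{16} - 18626\right) + 32873 = \left(- \frac{3 \left(- \frac{31}{7}\right)^{2}}{16} - 18626\right) + 32873 = \left(\left(- \frac{3}{16}\right) \frac{961}{49} - 18626\right) + 32873 = \left(- \frac{2883}{784} - 18626\right) + 32873 = - \frac{14605667}{784} + 32873 = \frac{11166765}{784}$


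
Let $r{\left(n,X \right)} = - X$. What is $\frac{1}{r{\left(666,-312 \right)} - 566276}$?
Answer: $- \frac{1}{565964} \approx -1.7669 \cdot 10^{-6}$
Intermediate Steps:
$\frac{1}{r{\left(666,-312 \right)} - 566276} = \frac{1}{\left(-1\right) \left(-312\right) - 566276} = \frac{1}{312 - 566276} = \frac{1}{-565964} = - \frac{1}{565964}$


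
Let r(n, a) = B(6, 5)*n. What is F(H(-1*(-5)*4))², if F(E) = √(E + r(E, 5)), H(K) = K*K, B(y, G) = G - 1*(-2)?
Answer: 3200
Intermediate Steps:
B(y, G) = 2 + G (B(y, G) = G + 2 = 2 + G)
r(n, a) = 7*n (r(n, a) = (2 + 5)*n = 7*n)
H(K) = K²
F(E) = 2*√2*√E (F(E) = √(E + 7*E) = √(8*E) = 2*√2*√E)
F(H(-1*(-5)*4))² = (2*√2*√((-1*(-5)*4)²))² = (2*√2*√((5*4)²))² = (2*√2*√(20²))² = (2*√2*√400)² = (2*√2*20)² = (40*√2)² = 3200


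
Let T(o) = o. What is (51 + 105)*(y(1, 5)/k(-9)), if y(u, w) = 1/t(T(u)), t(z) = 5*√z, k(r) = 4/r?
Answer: -351/5 ≈ -70.200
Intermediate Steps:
y(u, w) = 1/(5*√u)
(51 + 105)*(y(1, 5)/k(-9)) = (51 + 105)*((1/(5*√1))/((4/(-9)))) = 156*(((⅕)*1)/((4*(-⅑)))) = 156*(1/(5*(-4/9))) = 156*((⅕)*(-9/4)) = 156*(-9/20) = -351/5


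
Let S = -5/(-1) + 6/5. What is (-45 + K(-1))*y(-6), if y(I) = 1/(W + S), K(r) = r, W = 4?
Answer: -230/51 ≈ -4.5098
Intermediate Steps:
S = 31/5 (S = -5*(-1) + 6*(1/5) = 5 + 6/5 = 31/5 ≈ 6.2000)
y(I) = 5/51 (y(I) = 1/(4 + 31/5) = 1/(51/5) = 5/51)
(-45 + K(-1))*y(-6) = (-45 - 1)*(5/51) = -46*5/51 = -230/51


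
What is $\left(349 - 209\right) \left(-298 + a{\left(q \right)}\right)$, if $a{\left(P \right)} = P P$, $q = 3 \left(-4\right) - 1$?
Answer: $-18060$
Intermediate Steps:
$q = -13$ ($q = -12 - 1 = -13$)
$a{\left(P \right)} = P^{2}$
$\left(349 - 209\right) \left(-298 + a{\left(q \right)}\right) = \left(349 - 209\right) \left(-298 + \left(-13\right)^{2}\right) = 140 \left(-298 + 169\right) = 140 \left(-129\right) = -18060$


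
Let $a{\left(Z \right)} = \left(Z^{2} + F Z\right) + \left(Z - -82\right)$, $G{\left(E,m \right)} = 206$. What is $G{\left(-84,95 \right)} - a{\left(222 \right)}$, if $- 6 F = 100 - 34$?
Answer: $-46940$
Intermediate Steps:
$F = -11$ ($F = - \frac{100 - 34}{6} = \left(- \frac{1}{6}\right) 66 = -11$)
$a{\left(Z \right)} = 82 + Z^{2} - 10 Z$ ($a{\left(Z \right)} = \left(Z^{2} - 11 Z\right) + \left(Z - -82\right) = \left(Z^{2} - 11 Z\right) + \left(Z + 82\right) = \left(Z^{2} - 11 Z\right) + \left(82 + Z\right) = 82 + Z^{2} - 10 Z$)
$G{\left(-84,95 \right)} - a{\left(222 \right)} = 206 - \left(82 + 222^{2} - 2220\right) = 206 - \left(82 + 49284 - 2220\right) = 206 - 47146 = -46940$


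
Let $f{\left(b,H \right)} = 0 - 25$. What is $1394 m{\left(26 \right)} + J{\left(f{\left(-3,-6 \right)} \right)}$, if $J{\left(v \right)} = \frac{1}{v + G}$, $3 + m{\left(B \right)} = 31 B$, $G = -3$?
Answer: $\frac{31342695}{28} \approx 1.1194 \cdot 10^{6}$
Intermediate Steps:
$m{\left(B \right)} = -3 + 31 B$
$f{\left(b,H \right)} = -25$ ($f{\left(b,H \right)} = 0 - 25 = -25$)
$J{\left(v \right)} = \frac{1}{-3 + v}$ ($J{\left(v \right)} = \frac{1}{v - 3} = \frac{1}{-3 + v}$)
$1394 m{\left(26 \right)} + J{\left(f{\left(-3,-6 \right)} \right)} = 1394 \left(-3 + 31 \cdot 26\right) + \frac{1}{-3 - 25} = 1394 \left(-3 + 806\right) + \frac{1}{-28} = 1394 \cdot 803 - \frac{1}{28} = 1119382 - \frac{1}{28} = \frac{31342695}{28}$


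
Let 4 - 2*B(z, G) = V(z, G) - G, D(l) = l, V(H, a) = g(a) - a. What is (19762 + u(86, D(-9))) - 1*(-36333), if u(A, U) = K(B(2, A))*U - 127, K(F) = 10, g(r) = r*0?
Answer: 55878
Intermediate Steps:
g(r) = 0
V(H, a) = -a (V(H, a) = 0 - a = -a)
B(z, G) = 2 + G (B(z, G) = 2 - (-G - G)/2 = 2 - (-1)*G = 2 + G)
u(A, U) = -127 + 10*U (u(A, U) = 10*U - 127 = -127 + 10*U)
(19762 + u(86, D(-9))) - 1*(-36333) = (19762 + (-127 + 10*(-9))) - 1*(-36333) = (19762 + (-127 - 90)) + 36333 = (19762 - 217) + 36333 = 19545 + 36333 = 55878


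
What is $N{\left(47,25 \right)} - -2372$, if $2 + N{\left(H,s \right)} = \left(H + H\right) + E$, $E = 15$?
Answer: $2479$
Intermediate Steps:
$N{\left(H,s \right)} = 13 + 2 H$ ($N{\left(H,s \right)} = -2 + \left(\left(H + H\right) + 15\right) = -2 + \left(2 H + 15\right) = -2 + \left(15 + 2 H\right) = 13 + 2 H$)
$N{\left(47,25 \right)} - -2372 = \left(13 + 2 \cdot 47\right) - -2372 = \left(13 + 94\right) + 2372 = 107 + 2372 = 2479$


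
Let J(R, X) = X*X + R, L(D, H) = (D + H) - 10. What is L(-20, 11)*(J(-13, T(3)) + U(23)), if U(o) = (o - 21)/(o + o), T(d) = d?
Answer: 1729/23 ≈ 75.174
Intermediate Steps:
L(D, H) = -10 + D + H
J(R, X) = R + X² (J(R, X) = X² + R = R + X²)
U(o) = (-21 + o)/(2*o) (U(o) = (-21 + o)/((2*o)) = (-21 + o)*(1/(2*o)) = (-21 + o)/(2*o))
L(-20, 11)*(J(-13, T(3)) + U(23)) = (-10 - 20 + 11)*((-13 + 3²) + (½)*(-21 + 23)/23) = -19*((-13 + 9) + (½)*(1/23)*2) = -19*(-4 + 1/23) = -19*(-91/23) = 1729/23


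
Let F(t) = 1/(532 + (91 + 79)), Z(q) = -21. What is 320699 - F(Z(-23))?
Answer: 225130697/702 ≈ 3.2070e+5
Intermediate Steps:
F(t) = 1/702 (F(t) = 1/(532 + 170) = 1/702)
320699 - F(Z(-23)) = 320699 - 1*1/702 = 320699 - 1/702 = 225130697/702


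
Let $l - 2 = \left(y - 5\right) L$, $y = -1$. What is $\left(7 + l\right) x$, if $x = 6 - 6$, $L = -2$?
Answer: $0$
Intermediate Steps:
$l = 14$ ($l = 2 + \left(-1 - 5\right) \left(-2\right) = 2 - -12 = 2 + 12 = 14$)
$x = 0$ ($x = 6 - 6 = 0$)
$\left(7 + l\right) x = \left(7 + 14\right) 0 = 21 \cdot 0 = 0$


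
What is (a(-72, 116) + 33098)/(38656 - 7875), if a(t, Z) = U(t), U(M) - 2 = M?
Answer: 33028/30781 ≈ 1.0730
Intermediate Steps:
U(M) = 2 + M
a(t, Z) = 2 + t
(a(-72, 116) + 33098)/(38656 - 7875) = ((2 - 72) + 33098)/(38656 - 7875) = (-70 + 33098)/30781 = 33028*(1/30781) = 33028/30781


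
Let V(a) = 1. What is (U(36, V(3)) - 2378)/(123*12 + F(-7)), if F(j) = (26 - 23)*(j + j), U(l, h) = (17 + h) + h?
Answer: -2359/1434 ≈ -1.6450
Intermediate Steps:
U(l, h) = 17 + 2*h
F(j) = 6*j (F(j) = 3*(2*j) = 6*j)
(U(36, V(3)) - 2378)/(123*12 + F(-7)) = ((17 + 2*1) - 2378)/(123*12 + 6*(-7)) = ((17 + 2) - 2378)/(1476 - 42) = (19 - 2378)/1434 = -2359*1/1434 = -2359/1434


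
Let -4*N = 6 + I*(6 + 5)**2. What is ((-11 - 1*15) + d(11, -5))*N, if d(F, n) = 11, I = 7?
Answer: 12795/4 ≈ 3198.8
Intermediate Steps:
N = -853/4 (N = -(6 + 7*(6 + 5)**2)/4 = -(6 + 7*11**2)/4 = -(6 + 7*121)/4 = -(6 + 847)/4 = -1/4*853 = -853/4 ≈ -213.25)
((-11 - 1*15) + d(11, -5))*N = ((-11 - 1*15) + 11)*(-853/4) = ((-11 - 15) + 11)*(-853/4) = (-26 + 11)*(-853/4) = -15*(-853/4) = 12795/4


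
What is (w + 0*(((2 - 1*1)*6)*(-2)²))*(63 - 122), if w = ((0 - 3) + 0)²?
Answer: -531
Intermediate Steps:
w = 9 (w = (-3 + 0)² = (-3)² = 9)
(w + 0*(((2 - 1*1)*6)*(-2)²))*(63 - 122) = (9 + 0*(((2 - 1*1)*6)*(-2)²))*(63 - 122) = (9 + 0*(((2 - 1)*6)*4))*(-59) = (9 + 0*((1*6)*4))*(-59) = (9 + 0*(6*4))*(-59) = (9 + 0*24)*(-59) = (9 + 0)*(-59) = 9*(-59) = -531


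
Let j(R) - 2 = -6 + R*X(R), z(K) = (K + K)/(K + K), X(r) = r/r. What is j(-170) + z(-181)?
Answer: -173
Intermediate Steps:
X(r) = 1
z(K) = 1 (z(K) = (2*K)/((2*K)) = (2*K)*(1/(2*K)) = 1)
j(R) = -4 + R (j(R) = 2 + (-6 + R*1) = 2 + (-6 + R) = -4 + R)
j(-170) + z(-181) = (-4 - 170) + 1 = -174 + 1 = -173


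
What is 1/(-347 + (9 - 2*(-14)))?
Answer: -1/310 ≈ -0.0032258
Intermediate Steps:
1/(-347 + (9 - 2*(-14))) = 1/(-347 + (9 + 28)) = 1/(-347 + 37) = 1/(-310) = -1/310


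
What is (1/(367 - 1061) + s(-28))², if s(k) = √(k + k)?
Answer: (-1 + 1388*I*√14)²/481636 ≈ -56.0 - 0.021566*I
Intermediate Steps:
s(k) = √2*√k (s(k) = √(2*k) = √2*√k)
(1/(367 - 1061) + s(-28))² = (1/(367 - 1061) + √2*√(-28))² = (1/(-694) + √2*(2*I*√7))² = (-1/694 + 2*I*√14)²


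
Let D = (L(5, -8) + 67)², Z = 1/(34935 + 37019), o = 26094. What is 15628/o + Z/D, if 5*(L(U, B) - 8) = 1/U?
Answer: 1978764082175431/3303933308645088 ≈ 0.59891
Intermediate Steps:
L(U, B) = 8 + 1/(5*U)
Z = 1/71954 ≈ 1.3898e-5
D = 3519376/625 (D = ((8 + (⅕)/5) + 67)² = ((8 + (⅕)*(⅕)) + 67)² = ((8 + 1/25) + 67)² = (201/25 + 67)² = (1876/25)² = 3519376/625 ≈ 5631.0)
15628/o + Z/D = 15628/26094 + 1/(71954*(3519376/625)) = 15628*(1/26094) + (1/71954)*(625/3519376) = 7814/13047 + 625/253233180704 = 1978764082175431/3303933308645088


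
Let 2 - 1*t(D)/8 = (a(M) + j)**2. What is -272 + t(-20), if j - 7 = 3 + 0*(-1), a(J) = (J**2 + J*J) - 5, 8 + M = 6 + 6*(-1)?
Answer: -141768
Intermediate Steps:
M = -8 (M = -8 + (6 + 6*(-1)) = -8 + (6 - 6) = -8 + 0 = -8)
a(J) = -5 + 2*J**2 (a(J) = (J**2 + J**2) - 5 = 2*J**2 - 5 = -5 + 2*J**2)
j = 10 (j = 7 + (3 + 0*(-1)) = 7 + (3 + 0) = 7 + 3 = 10)
t(D) = -141496 (t(D) = 16 - 8*((-5 + 2*(-8)**2) + 10)**2 = 16 - 8*((-5 + 2*64) + 10)**2 = 16 - 8*((-5 + 128) + 10)**2 = 16 - 8*(123 + 10)**2 = 16 - 8*133**2 = 16 - 8*17689 = 16 - 141512 = -141496)
-272 + t(-20) = -272 - 141496 = -141768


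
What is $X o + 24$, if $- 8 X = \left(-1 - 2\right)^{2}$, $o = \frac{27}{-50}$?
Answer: $\frac{9843}{400} \approx 24.607$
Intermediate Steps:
$o = - \frac{27}{50}$ ($o = 27 \left(- \frac{1}{50}\right) = - \frac{27}{50} \approx -0.54$)
$X = - \frac{9}{8}$ ($X = - \frac{\left(-1 - 2\right)^{2}}{8} = - \frac{\left(-3\right)^{2}}{8} = \left(- \frac{1}{8}\right) 9 = - \frac{9}{8} \approx -1.125$)
$X o + 24 = \left(- \frac{9}{8}\right) \left(- \frac{27}{50}\right) + 24 = \frac{243}{400} + 24 = \frac{9843}{400}$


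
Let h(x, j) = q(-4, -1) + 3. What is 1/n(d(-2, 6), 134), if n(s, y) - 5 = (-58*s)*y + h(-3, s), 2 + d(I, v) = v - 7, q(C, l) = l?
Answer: 1/23323 ≈ 4.2876e-5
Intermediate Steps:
h(x, j) = 2 (h(x, j) = -1 + 3 = 2)
d(I, v) = -9 + v (d(I, v) = -2 + (v - 7) = -2 + (-7 + v) = -9 + v)
n(s, y) = 7 - 58*s*y (n(s, y) = 5 + ((-58*s)*y + 2) = 5 + (-58*s*y + 2) = 5 + (2 - 58*s*y) = 7 - 58*s*y)
1/n(d(-2, 6), 134) = 1/(7 - 58*(-9 + 6)*134) = 1/(7 - 58*(-3)*134) = 1/(7 + 23316) = 1/23323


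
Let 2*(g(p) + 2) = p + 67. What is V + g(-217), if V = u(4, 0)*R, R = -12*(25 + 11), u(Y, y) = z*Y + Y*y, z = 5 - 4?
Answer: -1805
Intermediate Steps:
z = 1
g(p) = 63/2 + p/2 (g(p) = -2 + (p + 67)/2 = -2 + (67 + p)/2 = -2 + (67/2 + p/2) = 63/2 + p/2)
u(Y, y) = Y + Y*y (u(Y, y) = 1*Y + Y*y = Y + Y*y)
R = -432 (R = -12*36 = -432)
V = -1728 (V = (4*(1 + 0))*(-432) = (4*1)*(-432) = 4*(-432) = -1728)
V + g(-217) = -1728 + (63/2 + (1/2)*(-217)) = -1728 + (63/2 - 217/2) = -1728 - 77 = -1805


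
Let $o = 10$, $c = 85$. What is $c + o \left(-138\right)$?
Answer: $-1295$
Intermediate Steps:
$c + o \left(-138\right) = 85 + 10 \left(-138\right) = 85 - 1380 = -1295$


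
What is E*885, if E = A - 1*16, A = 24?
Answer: 7080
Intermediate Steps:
E = 8 (E = 24 - 1*16 = 24 - 16 = 8)
E*885 = 8*885 = 7080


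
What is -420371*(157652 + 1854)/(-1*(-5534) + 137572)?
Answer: -1457645581/3111 ≈ -4.6855e+5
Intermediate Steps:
-420371*(157652 + 1854)/(-1*(-5534) + 137572) = -420371*159506/(5534 + 137572) = -420371/(143106*(1/159506)) = -420371/71553/79753 = -420371*79753/71553 = -1457645581/3111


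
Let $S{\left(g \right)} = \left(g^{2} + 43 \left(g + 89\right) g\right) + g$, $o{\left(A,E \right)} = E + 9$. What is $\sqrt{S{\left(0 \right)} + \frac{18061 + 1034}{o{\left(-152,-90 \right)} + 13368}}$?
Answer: $\frac{\sqrt{28190585}}{4429} \approx 1.1988$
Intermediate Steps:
$o{\left(A,E \right)} = 9 + E$
$S{\left(g \right)} = g + g^{2} + g \left(3827 + 43 g\right)$ ($S{\left(g \right)} = \left(g^{2} + 43 \left(89 + g\right) g\right) + g = \left(g^{2} + \left(3827 + 43 g\right) g\right) + g = \left(g^{2} + g \left(3827 + 43 g\right)\right) + g = g + g^{2} + g \left(3827 + 43 g\right)$)
$\sqrt{S{\left(0 \right)} + \frac{18061 + 1034}{o{\left(-152,-90 \right)} + 13368}} = \sqrt{44 \cdot 0 \left(87 + 0\right) + \frac{18061 + 1034}{\left(9 - 90\right) + 13368}} = \sqrt{44 \cdot 0 \cdot 87 + \frac{19095}{-81 + 13368}} = \sqrt{0 + \frac{19095}{13287}} = \sqrt{0 + 19095 \cdot \frac{1}{13287}} = \sqrt{0 + \frac{6365}{4429}} = \sqrt{\frac{6365}{4429}} = \frac{\sqrt{28190585}}{4429}$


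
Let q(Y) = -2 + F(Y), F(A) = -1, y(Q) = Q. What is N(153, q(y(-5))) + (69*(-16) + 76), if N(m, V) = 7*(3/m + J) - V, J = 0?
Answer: -52268/51 ≈ -1024.9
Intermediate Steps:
q(Y) = -3 (q(Y) = -2 - 1 = -3)
N(m, V) = -V + 21/m (N(m, V) = 7*(3/m + 0) - V = 7*(3/m) - V = 21/m - V = -V + 21/m)
N(153, q(y(-5))) + (69*(-16) + 76) = (-1*(-3) + 21/153) + (69*(-16) + 76) = (3 + 21*(1/153)) + (-1104 + 76) = (3 + 7/51) - 1028 = 160/51 - 1028 = -52268/51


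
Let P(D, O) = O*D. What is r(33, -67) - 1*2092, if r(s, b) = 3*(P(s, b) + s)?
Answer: -8626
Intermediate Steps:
P(D, O) = D*O
r(s, b) = 3*s + 3*b*s (r(s, b) = 3*(s*b + s) = 3*(b*s + s) = 3*(s + b*s) = 3*s + 3*b*s)
r(33, -67) - 1*2092 = 3*33*(1 - 67) - 1*2092 = 3*33*(-66) - 2092 = -6534 - 2092 = -8626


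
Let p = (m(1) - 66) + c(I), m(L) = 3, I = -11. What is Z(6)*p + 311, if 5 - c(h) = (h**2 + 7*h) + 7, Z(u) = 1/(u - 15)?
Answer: 2908/9 ≈ 323.11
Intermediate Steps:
Z(u) = 1/(-15 + u)
c(h) = -2 - h**2 - 7*h (c(h) = 5 - ((h**2 + 7*h) + 7) = 5 - (7 + h**2 + 7*h) = 5 + (-7 - h**2 - 7*h) = -2 - h**2 - 7*h)
p = -109 (p = (3 - 66) + (-2 - 1*(-11)**2 - 7*(-11)) = -63 + (-2 - 1*121 + 77) = -63 + (-2 - 121 + 77) = -63 - 46 = -109)
Z(6)*p + 311 = -109/(-15 + 6) + 311 = -109/(-9) + 311 = -1/9*(-109) + 311 = 109/9 + 311 = 2908/9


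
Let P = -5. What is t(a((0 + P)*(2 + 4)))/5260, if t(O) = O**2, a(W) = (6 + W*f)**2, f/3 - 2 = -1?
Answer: 12446784/1315 ≈ 9465.2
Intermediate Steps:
f = 3 (f = 6 + 3*(-1) = 6 - 3 = 3)
a(W) = (6 + 3*W)**2 (a(W) = (6 + W*3)**2 = (6 + 3*W)**2)
t(a((0 + P)*(2 + 4)))/5260 = (9*(2 + (0 - 5)*(2 + 4))**2)**2/5260 = (9*(2 - 5*6)**2)**2*(1/5260) = (9*(2 - 30)**2)**2*(1/5260) = (9*(-28)**2)**2*(1/5260) = (9*784)**2*(1/5260) = 7056**2*(1/5260) = 49787136*(1/5260) = 12446784/1315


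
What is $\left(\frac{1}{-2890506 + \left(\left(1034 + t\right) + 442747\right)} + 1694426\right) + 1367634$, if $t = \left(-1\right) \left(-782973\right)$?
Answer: $\frac{5094508449119}{1663752} \approx 3.0621 \cdot 10^{6}$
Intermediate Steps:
$t = 782973$
$\left(\frac{1}{-2890506 + \left(\left(1034 + t\right) + 442747\right)} + 1694426\right) + 1367634 = \left(\frac{1}{-2890506 + \left(\left(1034 + 782973\right) + 442747\right)} + 1694426\right) + 1367634 = \left(\frac{1}{-2890506 + \left(784007 + 442747\right)} + 1694426\right) + 1367634 = \left(\frac{1}{-2890506 + 1226754} + 1694426\right) + 1367634 = \left(\frac{1}{-1663752} + 1694426\right) + 1367634 = \left(- \frac{1}{1663752} + 1694426\right) + 1367634 = \frac{2819104646351}{1663752} + 1367634 = \frac{5094508449119}{1663752}$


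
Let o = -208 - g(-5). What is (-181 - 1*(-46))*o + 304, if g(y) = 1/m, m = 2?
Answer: 56903/2 ≈ 28452.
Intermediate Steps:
g(y) = ½ (g(y) = 1/2 = ½)
o = -417/2 (o = -208 - 1*½ = -208 - ½ = -417/2 ≈ -208.50)
(-181 - 1*(-46))*o + 304 = (-181 - 1*(-46))*(-417/2) + 304 = (-181 + 46)*(-417/2) + 304 = -135*(-417/2) + 304 = 56295/2 + 304 = 56903/2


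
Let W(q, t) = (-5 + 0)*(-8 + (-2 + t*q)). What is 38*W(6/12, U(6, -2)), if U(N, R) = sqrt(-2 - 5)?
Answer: 1900 - 95*I*sqrt(7) ≈ 1900.0 - 251.35*I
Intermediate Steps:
U(N, R) = I*sqrt(7) (U(N, R) = sqrt(-7) = I*sqrt(7))
W(q, t) = 50 - 5*q*t (W(q, t) = -5*(-8 + (-2 + q*t)) = -5*(-10 + q*t) = 50 - 5*q*t)
38*W(6/12, U(6, -2)) = 38*(50 - 5*6/12*I*sqrt(7)) = 38*(50 - 5*6*(1/12)*I*sqrt(7)) = 38*(50 - 5*1/2*I*sqrt(7)) = 38*(50 - 5*I*sqrt(7)/2) = 1900 - 95*I*sqrt(7)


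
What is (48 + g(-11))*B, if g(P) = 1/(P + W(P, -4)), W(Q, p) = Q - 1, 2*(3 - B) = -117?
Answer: 135669/46 ≈ 2949.3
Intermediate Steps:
B = 123/2 (B = 3 - 1/2*(-117) = 3 + 117/2 = 123/2 ≈ 61.500)
W(Q, p) = -1 + Q
g(P) = 1/(-1 + 2*P) (g(P) = 1/(P + (-1 + P)) = 1/(-1 + 2*P))
(48 + g(-11))*B = (48 + 1/(-1 + 2*(-11)))*(123/2) = (48 + 1/(-1 - 22))*(123/2) = (48 + 1/(-23))*(123/2) = (48 - 1/23)*(123/2) = (1103/23)*(123/2) = 135669/46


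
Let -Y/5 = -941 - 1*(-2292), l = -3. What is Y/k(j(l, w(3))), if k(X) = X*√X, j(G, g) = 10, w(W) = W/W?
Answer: -1351*√10/20 ≈ -213.61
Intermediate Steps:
w(W) = 1
Y = -6755 (Y = -5*(-941 - 1*(-2292)) = -5*(-941 + 2292) = -5*1351 = -6755)
k(X) = X^(3/2)
Y/k(j(l, w(3))) = -6755*√10/100 = -1351*√10/20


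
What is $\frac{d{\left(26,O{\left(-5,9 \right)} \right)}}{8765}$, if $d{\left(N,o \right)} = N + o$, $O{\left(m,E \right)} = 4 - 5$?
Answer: $\frac{5}{1753} \approx 0.0028523$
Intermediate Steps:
$O{\left(m,E \right)} = -1$
$\frac{d{\left(26,O{\left(-5,9 \right)} \right)}}{8765} = \frac{26 - 1}{8765} = 25 \cdot \frac{1}{8765} = \frac{5}{1753}$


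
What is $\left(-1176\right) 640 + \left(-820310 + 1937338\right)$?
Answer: $364388$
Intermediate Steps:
$\left(-1176\right) 640 + \left(-820310 + 1937338\right) = -752640 + 1117028 = 364388$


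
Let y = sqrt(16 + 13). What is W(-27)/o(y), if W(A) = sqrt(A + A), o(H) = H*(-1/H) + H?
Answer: 3*I*sqrt(6)/28 + 3*I*sqrt(174)/28 ≈ 1.6758*I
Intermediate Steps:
y = sqrt(29) ≈ 5.3852
o(H) = -1 + H
W(A) = sqrt(2)*sqrt(A) (W(A) = sqrt(2*A) = sqrt(2)*sqrt(A))
W(-27)/o(y) = (sqrt(2)*sqrt(-27))/(-1 + sqrt(29)) = (sqrt(2)*(3*I*sqrt(3)))/(-1 + sqrt(29)) = (3*I*sqrt(6))/(-1 + sqrt(29)) = 3*I*sqrt(6)/(-1 + sqrt(29))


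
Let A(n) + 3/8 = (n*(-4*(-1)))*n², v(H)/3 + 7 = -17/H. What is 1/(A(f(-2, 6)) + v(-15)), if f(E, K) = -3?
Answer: -40/5039 ≈ -0.0079381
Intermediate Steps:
v(H) = -21 - 51/H (v(H) = -21 + 3*(-17/H) = -21 - 51/H)
A(n) = -3/8 + 4*n³ (A(n) = -3/8 + (n*(-4*(-1)))*n² = -3/8 + (n*4)*n² = -3/8 + (4*n)*n² = -3/8 + 4*n³)
1/(A(f(-2, 6)) + v(-15)) = 1/((-3/8 + 4*(-3)³) + (-21 - 51/(-15))) = 1/((-3/8 + 4*(-27)) + (-21 - 51*(-1/15))) = 1/((-3/8 - 108) + (-21 + 17/5)) = 1/(-867/8 - 88/5) = 1/(-5039/40) = -40/5039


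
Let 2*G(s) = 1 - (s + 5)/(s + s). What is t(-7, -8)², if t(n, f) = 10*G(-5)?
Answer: 25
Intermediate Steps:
G(s) = ½ - (5 + s)/(4*s) (G(s) = (1 - (s + 5)/(s + s))/2 = (1 - (5 + s)/(2*s))/2 = ½ - (5 + s)/(4*s))
t(n, f) = 5 (t(n, f) = 10*((¼)*(-5 - 5)/(-5)) = 10*((¼)*(-⅕)*(-10)) = 10*(½) = 5)
t(-7, -8)² = 5² = 25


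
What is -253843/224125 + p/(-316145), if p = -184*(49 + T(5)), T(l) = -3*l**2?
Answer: -16264681847/14171199625 ≈ -1.1477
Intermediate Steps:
p = 4784 (p = -184*(49 - 3*5**2) = -184*(49 - 3*25) = -184*(49 - 75) = -184*(-26) = 4784)
-253843/224125 + p/(-316145) = -253843/224125 + 4784/(-316145) = -253843*1/224125 + 4784*(-1/316145) = -253843/224125 - 4784/316145 = -16264681847/14171199625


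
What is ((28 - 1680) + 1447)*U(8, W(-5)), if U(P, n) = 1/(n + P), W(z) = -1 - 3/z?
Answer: -1025/38 ≈ -26.974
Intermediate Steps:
W(z) = -1 - 3/z
U(P, n) = 1/(P + n)
((28 - 1680) + 1447)*U(8, W(-5)) = ((28 - 1680) + 1447)/(8 + (-3 - 1*(-5))/(-5)) = (-1652 + 1447)/(8 - (-3 + 5)/5) = -205/(8 - ⅕*2) = -205/(8 - ⅖) = -205/38/5 = -205*5/38 = -1025/38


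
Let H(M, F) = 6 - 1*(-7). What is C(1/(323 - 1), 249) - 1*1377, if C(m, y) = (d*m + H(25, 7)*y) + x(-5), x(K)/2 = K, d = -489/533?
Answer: 317507611/171626 ≈ 1850.0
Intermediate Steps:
d = -489/533 (d = -489*1/533 = -489/533 ≈ -0.91745)
H(M, F) = 13 (H(M, F) = 6 + 7 = 13)
x(K) = 2*K
C(m, y) = -10 + 13*y - 489*m/533 (C(m, y) = (-489*m/533 + 13*y) + 2*(-5) = (13*y - 489*m/533) - 10 = -10 + 13*y - 489*m/533)
C(1/(323 - 1), 249) - 1*1377 = (-10 + 13*249 - 489/(533*(323 - 1))) - 1*1377 = (-10 + 3237 - 489/533/322) - 1377 = (-10 + 3237 - 489/533*1/322) - 1377 = (-10 + 3237 - 489/171626) - 1377 = 553836613/171626 - 1377 = 317507611/171626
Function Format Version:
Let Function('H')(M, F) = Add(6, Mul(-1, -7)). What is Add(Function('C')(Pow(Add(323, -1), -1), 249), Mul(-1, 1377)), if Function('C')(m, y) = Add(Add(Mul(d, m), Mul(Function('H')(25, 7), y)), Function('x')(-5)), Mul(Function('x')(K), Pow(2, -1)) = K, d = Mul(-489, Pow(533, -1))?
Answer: Rational(317507611, 171626) ≈ 1850.0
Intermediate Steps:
d = Rational(-489, 533) (d = Mul(-489, Rational(1, 533)) = Rational(-489, 533) ≈ -0.91745)
Function('H')(M, F) = 13 (Function('H')(M, F) = Add(6, 7) = 13)
Function('x')(K) = Mul(2, K)
Function('C')(m, y) = Add(-10, Mul(13, y), Mul(Rational(-489, 533), m)) (Function('C')(m, y) = Add(Add(Mul(Rational(-489, 533), m), Mul(13, y)), Mul(2, -5)) = Add(Add(Mul(13, y), Mul(Rational(-489, 533), m)), -10) = Add(-10, Mul(13, y), Mul(Rational(-489, 533), m)))
Add(Function('C')(Pow(Add(323, -1), -1), 249), Mul(-1, 1377)) = Add(Add(-10, Mul(13, 249), Mul(Rational(-489, 533), Pow(Add(323, -1), -1))), Mul(-1, 1377)) = Add(Add(-10, 3237, Mul(Rational(-489, 533), Pow(322, -1))), -1377) = Add(Add(-10, 3237, Mul(Rational(-489, 533), Rational(1, 322))), -1377) = Add(Add(-10, 3237, Rational(-489, 171626)), -1377) = Add(Rational(553836613, 171626), -1377) = Rational(317507611, 171626)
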